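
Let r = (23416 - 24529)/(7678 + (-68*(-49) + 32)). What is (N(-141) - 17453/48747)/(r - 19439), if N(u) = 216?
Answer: -116072388758/10463375421597 ≈ -0.011093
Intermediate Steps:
r = -1113/11042 (r = -1113/(7678 + (3332 + 32)) = -1113/(7678 + 3364) = -1113/11042 ≈ -0.10080)
(N(-141) - 17453/48747)/(r - 19439) = (216 - 17453/48747)/(-1113/11042 - 19439) = (216 - 17453*1/48747)/(-214646551/11042) = (216 - 17453/48747)*(-11042/214646551) = (10511899/48747)*(-11042/214646551) = -116072388758/10463375421597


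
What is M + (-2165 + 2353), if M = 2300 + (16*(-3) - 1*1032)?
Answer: 1408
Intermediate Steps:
M = 1220 (M = 2300 + (-48 - 1032) = 2300 - 1080 = 1220)
M + (-2165 + 2353) = 1220 + (-2165 + 2353) = 1220 + 188 = 1408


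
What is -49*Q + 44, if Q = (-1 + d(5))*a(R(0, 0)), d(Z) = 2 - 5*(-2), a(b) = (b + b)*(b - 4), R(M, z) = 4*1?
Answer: 44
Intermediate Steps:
R(M, z) = 4
a(b) = 2*b*(-4 + b) (a(b) = (2*b)*(-4 + b) = 2*b*(-4 + b))
d(Z) = 12 (d(Z) = 2 + 10 = 12)
Q = 0 (Q = (-1 + 12)*(2*4*(-4 + 4)) = 11*(2*4*0) = 11*0 = 0)
-49*Q + 44 = -49*0 + 44 = 0 + 44 = 44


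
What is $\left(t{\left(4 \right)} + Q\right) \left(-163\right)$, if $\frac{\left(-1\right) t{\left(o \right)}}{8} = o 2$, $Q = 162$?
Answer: $-15974$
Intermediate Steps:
$t{\left(o \right)} = - 16 o$ ($t{\left(o \right)} = - 8 o 2 = - 8 \cdot 2 o = - 16 o$)
$\left(t{\left(4 \right)} + Q\right) \left(-163\right) = \left(\left(-16\right) 4 + 162\right) \left(-163\right) = \left(-64 + 162\right) \left(-163\right) = 98 \left(-163\right) = -15974$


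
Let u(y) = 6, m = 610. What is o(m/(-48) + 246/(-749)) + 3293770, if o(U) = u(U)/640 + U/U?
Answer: 1054006723/320 ≈ 3.2938e+6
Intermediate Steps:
o(U) = 323/320 (o(U) = 6/640 + U/U = 6*(1/640) + 1 = 3/320 + 1 = 323/320)
o(m/(-48) + 246/(-749)) + 3293770 = 323/320 + 3293770 = 1054006723/320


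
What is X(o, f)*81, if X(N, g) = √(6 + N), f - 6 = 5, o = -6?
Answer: 0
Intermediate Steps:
f = 11 (f = 6 + 5 = 11)
X(o, f)*81 = √(6 - 6)*81 = √0*81 = 0*81 = 0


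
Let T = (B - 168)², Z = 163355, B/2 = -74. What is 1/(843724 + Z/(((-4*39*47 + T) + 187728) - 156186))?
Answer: 124066/104677625139 ≈ 1.1852e-6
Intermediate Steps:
B = -148 (B = 2*(-74) = -148)
T = 99856 (T = (-148 - 168)² = (-316)² = 99856)
1/(843724 + Z/(((-4*39*47 + T) + 187728) - 156186)) = 1/(843724 + 163355/(((-4*39*47 + 99856) + 187728) - 156186)) = 1/(843724 + 163355/(((-156*47 + 99856) + 187728) - 156186)) = 1/(843724 + 163355/(((-7332 + 99856) + 187728) - 156186)) = 1/(843724 + 163355/((92524 + 187728) - 156186)) = 1/(843724 + 163355/(280252 - 156186)) = 1/(843724 + 163355/124066) = 1/(104677625139/124066) = 124066/104677625139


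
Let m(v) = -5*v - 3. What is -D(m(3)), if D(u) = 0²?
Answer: 0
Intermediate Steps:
m(v) = -3 - 5*v
D(u) = 0
-D(m(3)) = -1*0 = 0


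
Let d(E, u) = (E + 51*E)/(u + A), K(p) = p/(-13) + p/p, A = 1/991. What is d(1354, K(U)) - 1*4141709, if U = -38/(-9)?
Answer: -158285619739/39203 ≈ -4.0376e+6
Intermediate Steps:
A = 1/991 ≈ 0.0010091
U = 38/9 (U = -38*(-1/9) = 38/9 ≈ 4.2222)
K(p) = 1 - p/13 (K(p) = p*(-1/13) + 1 = -p/13 + 1 = 1 - p/13)
d(E, u) = 52*E/(1/991 + u) (d(E, u) = (E + 51*E)/(u + 1/991) = (52*E)/(1/991 + u) = 52*E/(1/991 + u))
d(1354, K(U)) - 1*4141709 = 51532*1354/(1 + 991*(1 - 1/13*38/9)) - 1*4141709 = 51532*1354/(1 + 991*(1 - 38/117)) - 4141709 = 51532*1354/(1 + 991*(79/117)) - 4141709 = 51532*1354/(1 + 78289/117) - 4141709 = 51532*1354/(78406/117) - 4141709 = 51532*1354*(117/78406) - 4141709 = 4081798188/39203 - 4141709 = -158285619739/39203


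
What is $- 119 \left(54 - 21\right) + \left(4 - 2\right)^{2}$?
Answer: $-3923$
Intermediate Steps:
$- 119 \left(54 - 21\right) + \left(4 - 2\right)^{2} = \left(-119\right) 33 + 2^{2} = -3927 + 4 = -3923$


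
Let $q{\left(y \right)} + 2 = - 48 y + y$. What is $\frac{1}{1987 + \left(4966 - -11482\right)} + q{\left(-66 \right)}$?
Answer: $\frac{57148501}{18435} \approx 3100.0$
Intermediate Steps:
$q{\left(y \right)} = -2 - 47 y$ ($q{\left(y \right)} = -2 + \left(- 48 y + y\right) = -2 - 47 y$)
$\frac{1}{1987 + \left(4966 - -11482\right)} + q{\left(-66 \right)} = \frac{1}{1987 + \left(4966 - -11482\right)} - -3100 = \frac{1}{1987 + \left(4966 + 11482\right)} + \left(-2 + 3102\right) = \frac{1}{1987 + 16448} + 3100 = \frac{1}{18435} + 3100 = \frac{57148501}{18435}$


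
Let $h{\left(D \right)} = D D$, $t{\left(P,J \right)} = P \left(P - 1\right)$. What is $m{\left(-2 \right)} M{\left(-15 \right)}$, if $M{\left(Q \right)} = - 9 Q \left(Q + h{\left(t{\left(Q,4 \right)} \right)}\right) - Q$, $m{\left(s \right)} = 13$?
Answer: $101061870$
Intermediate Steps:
$t{\left(P,J \right)} = P \left(-1 + P\right)$
$h{\left(D \right)} = D^{2}$
$M{\left(Q \right)} = - Q - 9 Q \left(Q + Q^{2} \left(-1 + Q\right)^{2}\right)$ ($M{\left(Q \right)} = - 9 Q \left(Q + \left(Q \left(-1 + Q\right)\right)^{2}\right) - Q = - 9 Q \left(Q + Q^{2} \left(-1 + Q\right)^{2}\right) - Q = - Q - 9 Q \left(Q + Q^{2} \left(-1 + Q\right)^{2}\right)$)
$m{\left(-2 \right)} M{\left(-15 \right)} = 13 \left(\left(-1\right) \left(-15\right) \left(1 + 9 \left(-15\right) + 9 \left(-15\right)^{2} \left(-1 - 15\right)^{2}\right)\right) = 13 \left(\left(-1\right) \left(-15\right) \left(1 - 135 + 9 \cdot 225 \left(-16\right)^{2}\right)\right) = 13 \left(\left(-1\right) \left(-15\right) \left(1 - 135 + 9 \cdot 225 \cdot 256\right)\right) = 13 \left(\left(-1\right) \left(-15\right) \left(1 - 135 + 518400\right)\right) = 13 \left(\left(-1\right) \left(-15\right) 518266\right) = 13 \cdot 7773990 = 101061870$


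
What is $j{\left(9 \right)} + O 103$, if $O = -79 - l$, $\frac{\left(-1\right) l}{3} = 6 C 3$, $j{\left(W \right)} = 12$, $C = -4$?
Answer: $-30373$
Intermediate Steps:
$l = 216$ ($l = - 3 \cdot 6 \left(-4\right) 3 = - 3 \left(\left(-24\right) 3\right) = \left(-3\right) \left(-72\right) = 216$)
$O = -295$ ($O = -79 - 216 = -295$)
$j{\left(9 \right)} + O 103 = 12 - 30385 = -30373$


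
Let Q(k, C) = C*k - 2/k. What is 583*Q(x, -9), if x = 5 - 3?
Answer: -11077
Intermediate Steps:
x = 2
Q(k, C) = -2/k + C*k
583*Q(x, -9) = 583*(-2/2 - 9*2) = 583*(-2*½ - 18) = 583*(-1 - 18) = 583*(-19) = -11077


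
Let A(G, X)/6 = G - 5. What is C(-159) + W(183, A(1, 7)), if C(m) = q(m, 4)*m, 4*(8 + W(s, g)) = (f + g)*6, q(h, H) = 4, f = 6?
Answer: -671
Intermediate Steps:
A(G, X) = -30 + 6*G (A(G, X) = 6*(G - 5) = 6*(-5 + G) = -30 + 6*G)
W(s, g) = 1 + 3*g/2 (W(s, g) = -8 + ((6 + g)*6)/4 = -8 + (36 + 6*g)/4 = -8 + (9 + 3*g/2) = 1 + 3*g/2)
C(m) = 4*m
C(-159) + W(183, A(1, 7)) = 4*(-159) + (1 + 3*(-30 + 6*1)/2) = -636 + (1 + 3*(-30 + 6)/2) = -636 + (1 + (3/2)*(-24)) = -636 + (1 - 36) = -636 - 35 = -671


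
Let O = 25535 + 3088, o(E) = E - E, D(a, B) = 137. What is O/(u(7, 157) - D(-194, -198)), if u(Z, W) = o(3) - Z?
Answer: -9541/48 ≈ -198.77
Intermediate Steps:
o(E) = 0
u(Z, W) = -Z (u(Z, W) = 0 - Z = -Z)
O = 28623
O/(u(7, 157) - D(-194, -198)) = 28623/(-1*7 - 1*137) = 28623/(-7 - 137) = 28623/(-144) = 28623*(-1/144) = -9541/48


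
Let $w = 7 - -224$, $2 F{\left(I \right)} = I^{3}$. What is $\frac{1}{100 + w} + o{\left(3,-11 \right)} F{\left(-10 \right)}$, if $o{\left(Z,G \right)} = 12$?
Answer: $- \frac{1985999}{331} \approx -6000.0$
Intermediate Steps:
$F{\left(I \right)} = \frac{I^{3}}{2}$
$w = 231$ ($w = 7 + 224 = 231$)
$\frac{1}{100 + w} + o{\left(3,-11 \right)} F{\left(-10 \right)} = \frac{1}{100 + 231} + 12 \frac{\left(-10\right)^{3}}{2} = \frac{1}{331} + 12 \cdot \frac{1}{2} \left(-1000\right) = \frac{1}{331} + 12 \left(-500\right) = \frac{1}{331} - 6000 = - \frac{1985999}{331}$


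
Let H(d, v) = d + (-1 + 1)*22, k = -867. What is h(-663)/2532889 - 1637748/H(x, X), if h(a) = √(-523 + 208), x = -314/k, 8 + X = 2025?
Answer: -709963758/157 + 3*I*√35/2532889 ≈ -4.5221e+6 + 7.0071e-6*I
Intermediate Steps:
X = 2017 (X = -8 + 2025 = 2017)
x = 314/867 (x = -314/(-867) = -314*(-1/867) = 314/867 ≈ 0.36217)
H(d, v) = d (H(d, v) = d + 0*22 = d + 0 = d)
h(a) = 3*I*√35 (h(a) = √(-315) = 3*I*√35)
h(-663)/2532889 - 1637748/H(x, X) = (3*I*√35)/2532889 - 1637748/314/867 = (3*I*√35)*(1/2532889) - 1637748*867/314 = 3*I*√35/2532889 - 709963758/157 = -709963758/157 + 3*I*√35/2532889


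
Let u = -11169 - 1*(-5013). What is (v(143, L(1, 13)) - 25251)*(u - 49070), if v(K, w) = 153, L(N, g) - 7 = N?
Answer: 1386062148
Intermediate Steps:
L(N, g) = 7 + N
u = -6156 (u = -11169 + 5013 = -6156)
(v(143, L(1, 13)) - 25251)*(u - 49070) = (153 - 25251)*(-6156 - 49070) = -25098*(-55226) = 1386062148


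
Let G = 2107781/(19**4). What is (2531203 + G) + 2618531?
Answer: 671120592395/130321 ≈ 5.1498e+6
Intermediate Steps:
G = 2107781/130321 ≈ 16.174
(2531203 + G) + 2618531 = (2531203 + 2107781/130321) + 2618531 = 329871013944/130321 + 2618531 = 671120592395/130321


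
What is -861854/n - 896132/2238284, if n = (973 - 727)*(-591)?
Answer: 224848621448/40676894703 ≈ 5.5277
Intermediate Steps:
n = -145386 (n = 246*(-591) = -145386)
-861854/n - 896132/2238284 = -861854/(-145386) - 896132/2238284 = -861854*(-1/145386) - 896132*1/2238284 = 430927/72693 - 224033/559571 = 224848621448/40676894703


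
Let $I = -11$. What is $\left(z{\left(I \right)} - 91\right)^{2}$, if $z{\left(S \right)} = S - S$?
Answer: $8281$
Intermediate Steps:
$z{\left(S \right)} = 0$
$\left(z{\left(I \right)} - 91\right)^{2} = \left(0 - 91\right)^{2} = \left(-91\right)^{2} = 8281$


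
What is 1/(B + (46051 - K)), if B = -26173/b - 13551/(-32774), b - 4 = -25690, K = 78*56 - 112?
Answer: 210458241/8796403648817 ≈ 2.3925e-5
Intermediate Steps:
K = 4256 (K = 4368 - 112 = 4256)
b = -25686 (b = 4 - 25690 = -25686)
B = 301466222/210458241 (B = -26173/(-25686) - 13551/(-32774) = -26173*(-1/25686) - 13551*(-1/32774) = 26173/25686 + 13551/32774 = 301466222/210458241 ≈ 1.4324)
1/(B + (46051 - K)) = 1/(301466222/210458241 + (46051 - 1*4256)) = 1/(301466222/210458241 + (46051 - 4256)) = 1/(301466222/210458241 + 41795) = 1/(8796403648817/210458241) = 210458241/8796403648817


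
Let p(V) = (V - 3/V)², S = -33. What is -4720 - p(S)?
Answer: -702164/121 ≈ -5803.0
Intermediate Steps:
-4720 - p(S) = -4720 - (-3 + (-33)²)²/(-33)² = -4720 - (-3 + 1089)²/1089 = -4720 - 1086²/1089 = -4720 - 1179396/1089 = -4720 - 1*131044/121 = -4720 - 131044/121 = -702164/121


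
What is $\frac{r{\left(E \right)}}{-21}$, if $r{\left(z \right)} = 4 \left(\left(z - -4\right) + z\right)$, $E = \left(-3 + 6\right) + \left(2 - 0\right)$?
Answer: $- \frac{8}{3} \approx -2.6667$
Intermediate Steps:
$E = 5$ ($E = 3 + \left(2 + 0\right) = 3 + 2 = 5$)
$r{\left(z \right)} = 16 + 8 z$ ($r{\left(z \right)} = 4 \left(\left(z + 4\right) + z\right) = 4 \left(\left(4 + z\right) + z\right) = 4 \left(4 + 2 z\right) = 16 + 8 z$)
$\frac{r{\left(E \right)}}{-21} = \frac{16 + 8 \cdot 5}{-21} = \left(16 + 40\right) \left(- \frac{1}{21}\right) = 56 \left(- \frac{1}{21}\right) = - \frac{8}{3}$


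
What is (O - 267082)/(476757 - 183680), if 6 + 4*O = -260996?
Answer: -664665/586154 ≈ -1.1339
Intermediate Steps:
O = -130501/2 (O = -3/2 + (1/4)*(-260996) = -3/2 - 65249 = -130501/2 ≈ -65251.)
(O - 267082)/(476757 - 183680) = (-130501/2 - 267082)/(476757 - 183680) = -664665/2/293077 = -664665/2*1/293077 = -664665/586154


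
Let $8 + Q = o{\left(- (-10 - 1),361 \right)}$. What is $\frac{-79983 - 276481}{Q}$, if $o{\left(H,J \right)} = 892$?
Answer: $- \frac{89116}{221} \approx -403.24$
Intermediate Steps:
$Q = 884$ ($Q = -8 + 892 = 884$)
$\frac{-79983 - 276481}{Q} = \frac{-79983 - 276481}{884} = \left(-356464\right) \frac{1}{884} = - \frac{89116}{221}$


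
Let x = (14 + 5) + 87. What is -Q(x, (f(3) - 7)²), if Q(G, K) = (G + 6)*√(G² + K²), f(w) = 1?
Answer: -224*√3133 ≈ -12538.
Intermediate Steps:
x = 106 (x = 19 + 87 = 106)
Q(G, K) = √(G² + K²)*(6 + G) (Q(G, K) = (6 + G)*√(G² + K²) = √(G² + K²)*(6 + G))
-Q(x, (f(3) - 7)²) = -√(106² + ((1 - 7)²)²)*(6 + 106) = -√(11236 + ((-6)²)²)*112 = -√(11236 + 36²)*112 = -√(11236 + 1296)*112 = -√12532*112 = -2*√3133*112 = -224*√3133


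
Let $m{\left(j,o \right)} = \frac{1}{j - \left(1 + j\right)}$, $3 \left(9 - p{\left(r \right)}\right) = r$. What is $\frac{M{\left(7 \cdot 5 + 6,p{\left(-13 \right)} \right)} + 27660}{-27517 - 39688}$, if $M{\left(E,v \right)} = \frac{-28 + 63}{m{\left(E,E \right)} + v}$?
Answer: $- \frac{204705}{497317} \approx -0.41162$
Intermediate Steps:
$p{\left(r \right)} = 9 - \frac{r}{3}$
$m{\left(j,o \right)} = -1$ ($m{\left(j,o \right)} = \frac{1}{-1} = -1$)
$M{\left(E,v \right)} = \frac{35}{-1 + v}$ ($M{\left(E,v \right)} = \frac{-28 + 63}{-1 + v} = \frac{35}{-1 + v}$)
$\frac{M{\left(7 \cdot 5 + 6,p{\left(-13 \right)} \right)} + 27660}{-27517 - 39688} = \frac{\frac{35}{-1 + \left(9 - - \frac{13}{3}\right)} + 27660}{-27517 - 39688} = \frac{\frac{35}{-1 + \left(9 + \frac{13}{3}\right)} + 27660}{-67205} = \left(\frac{35}{-1 + \frac{40}{3}} + 27660\right) \left(- \frac{1}{67205}\right) = \left(\frac{35}{\frac{37}{3}} + 27660\right) \left(- \frac{1}{67205}\right) = \left(35 \cdot \frac{3}{37} + 27660\right) \left(- \frac{1}{67205}\right) = \left(\frac{105}{37} + 27660\right) \left(- \frac{1}{67205}\right) = \frac{1023525}{37} \left(- \frac{1}{67205}\right) = - \frac{204705}{497317}$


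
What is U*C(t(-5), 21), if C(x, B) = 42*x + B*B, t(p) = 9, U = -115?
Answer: -94185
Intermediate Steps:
C(x, B) = B**2 + 42*x (C(x, B) = 42*x + B**2 = B**2 + 42*x)
U*C(t(-5), 21) = -115*(21**2 + 42*9) = -115*(441 + 378) = -115*819 = -94185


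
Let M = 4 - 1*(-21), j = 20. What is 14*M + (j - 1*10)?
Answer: 360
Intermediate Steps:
M = 25 (M = 4 + 21 = 25)
14*M + (j - 1*10) = 14*25 + (20 - 1*10) = 350 + (20 - 10) = 350 + 10 = 360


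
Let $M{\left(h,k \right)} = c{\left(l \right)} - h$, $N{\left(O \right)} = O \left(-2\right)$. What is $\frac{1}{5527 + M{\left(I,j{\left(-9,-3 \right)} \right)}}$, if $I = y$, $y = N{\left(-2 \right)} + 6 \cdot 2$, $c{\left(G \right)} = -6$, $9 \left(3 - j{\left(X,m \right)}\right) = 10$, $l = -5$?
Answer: $\frac{1}{5505} \approx 0.00018165$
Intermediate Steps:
$N{\left(O \right)} = - 2 O$
$j{\left(X,m \right)} = \frac{17}{9}$ ($j{\left(X,m \right)} = 3 - \frac{10}{9} = \frac{17}{9}$)
$y = 16$ ($y = \left(-2\right) \left(-2\right) + 6 \cdot 2 = 4 + 12 = 16$)
$I = 16$
$M{\left(h,k \right)} = -6 - h$
$\frac{1}{5527 + M{\left(I,j{\left(-9,-3 \right)} \right)}} = \frac{1}{5527 - 22} = \frac{1}{5505}$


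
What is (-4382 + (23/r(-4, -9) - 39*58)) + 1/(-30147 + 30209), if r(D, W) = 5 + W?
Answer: -824567/124 ≈ -6649.7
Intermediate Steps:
(-4382 + (23/r(-4, -9) - 39*58)) + 1/(-30147 + 30209) = (-4382 + (23/(5 - 9) - 39*58)) + 1/(-30147 + 30209) = (-4382 + (23/(-4) - 2262)) + 1/62 = (-4382 + (23*(-1/4) - 2262)) + 1/62 = (-4382 + (-23/4 - 2262)) + 1/62 = (-4382 - 9071/4) + 1/62 = -26599/4 + 1/62 = -824567/124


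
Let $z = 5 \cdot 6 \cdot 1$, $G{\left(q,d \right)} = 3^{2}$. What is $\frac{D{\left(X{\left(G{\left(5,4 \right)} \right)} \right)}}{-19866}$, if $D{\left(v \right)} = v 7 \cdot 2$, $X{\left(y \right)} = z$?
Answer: $- \frac{10}{473} \approx -0.021142$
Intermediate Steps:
$G{\left(q,d \right)} = 9$
$z = 30$ ($z = 30 \cdot 1 = 30$)
$X{\left(y \right)} = 30$
$D{\left(v \right)} = 14 v$ ($D{\left(v \right)} = 7 v 2 = 14 v$)
$\frac{D{\left(X{\left(G{\left(5,4 \right)} \right)} \right)}}{-19866} = \frac{14 \cdot 30}{-19866} = 420 \left(- \frac{1}{19866}\right) = - \frac{10}{473}$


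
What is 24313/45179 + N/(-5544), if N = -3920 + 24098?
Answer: -43157255/13915132 ≈ -3.1015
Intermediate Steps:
N = 20178
24313/45179 + N/(-5544) = 24313/45179 + 20178/(-5544) = 24313*(1/45179) + 20178*(-1/5544) = 24313/45179 - 1121/308 = -43157255/13915132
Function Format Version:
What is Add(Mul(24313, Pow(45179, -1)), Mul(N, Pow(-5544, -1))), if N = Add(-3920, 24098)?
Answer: Rational(-43157255, 13915132) ≈ -3.1015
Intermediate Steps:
N = 20178
Add(Mul(24313, Pow(45179, -1)), Mul(N, Pow(-5544, -1))) = Add(Mul(24313, Pow(45179, -1)), Mul(20178, Pow(-5544, -1))) = Add(Mul(24313, Rational(1, 45179)), Mul(20178, Rational(-1, 5544))) = Add(Rational(24313, 45179), Rational(-1121, 308)) = Rational(-43157255, 13915132)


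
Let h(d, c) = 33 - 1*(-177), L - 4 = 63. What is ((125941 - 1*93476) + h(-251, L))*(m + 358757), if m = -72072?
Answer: 9367432375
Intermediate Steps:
L = 67 (L = 4 + 63 = 67)
h(d, c) = 210 (h(d, c) = 33 + 177 = 210)
((125941 - 1*93476) + h(-251, L))*(m + 358757) = ((125941 - 1*93476) + 210)*(-72072 + 358757) = ((125941 - 93476) + 210)*286685 = (32465 + 210)*286685 = 32675*286685 = 9367432375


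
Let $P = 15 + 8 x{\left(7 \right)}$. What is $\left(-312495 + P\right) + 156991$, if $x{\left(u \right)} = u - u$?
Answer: $-155489$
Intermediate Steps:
$x{\left(u \right)} = 0$
$P = 15$ ($P = 15 + 8 \cdot 0 = 15 + 0 = 15$)
$\left(-312495 + P\right) + 156991 = \left(-312495 + 15\right) + 156991 = -312480 + 156991 = -155489$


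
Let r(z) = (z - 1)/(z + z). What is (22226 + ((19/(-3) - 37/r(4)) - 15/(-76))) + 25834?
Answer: 3644595/76 ≈ 47955.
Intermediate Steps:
r(z) = (-1 + z)/(2*z) (r(z) = (-1 + z)/((2*z)) = (-1 + z)*(1/(2*z)) = (-1 + z)/(2*z))
(22226 + ((19/(-3) - 37/r(4)) - 15/(-76))) + 25834 = (22226 + ((19/(-3) - 37*8/(-1 + 4)) - 15/(-76))) + 25834 = (22226 + ((19*(-1/3) - 37/((1/2)*(1/4)*3)) - 15*(-1/76))) + 25834 = (22226 + ((-19/3 - 37/3/8) + 15/76)) + 25834 = (22226 + ((-19/3 - 37*8/3) + 15/76)) + 25834 = (22226 + ((-19/3 - 296/3) + 15/76)) + 25834 = (22226 + (-105 + 15/76)) + 25834 = (22226 - 7965/76) + 25834 = 1681211/76 + 25834 = 3644595/76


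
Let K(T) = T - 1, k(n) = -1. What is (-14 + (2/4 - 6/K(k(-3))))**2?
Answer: 441/4 ≈ 110.25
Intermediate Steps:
K(T) = -1 + T
(-14 + (2/4 - 6/K(k(-3))))**2 = (-14 + (2/4 - 6/(-1 - 1)))**2 = (-14 + (2*(1/4) - 6/(-2)))**2 = (-14 + (1/2 - 6*(-1/2)))**2 = (-14 + (1/2 + 3))**2 = (-14 + 7/2)**2 = (-21/2)**2 = 441/4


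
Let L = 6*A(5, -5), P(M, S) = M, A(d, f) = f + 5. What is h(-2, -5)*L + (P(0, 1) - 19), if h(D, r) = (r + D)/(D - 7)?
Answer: -19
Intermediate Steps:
A(d, f) = 5 + f
h(D, r) = (D + r)/(-7 + D)
L = 0 (L = 6*(5 - 5) = 6*0 = 0)
h(-2, -5)*L + (P(0, 1) - 19) = ((-2 - 5)/(-7 - 2))*0 + (0 - 19) = (-7/(-9))*0 - 19 = -⅑*(-7)*0 - 19 = (7/9)*0 - 19 = 0 - 19 = -19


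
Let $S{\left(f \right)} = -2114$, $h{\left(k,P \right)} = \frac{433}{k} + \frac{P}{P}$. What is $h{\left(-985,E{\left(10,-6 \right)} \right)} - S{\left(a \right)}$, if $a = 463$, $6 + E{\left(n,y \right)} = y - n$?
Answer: $\frac{2082842}{985} \approx 2114.6$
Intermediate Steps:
$E{\left(n,y \right)} = -6 + y - n$ ($E{\left(n,y \right)} = -6 - \left(n - y\right) = -6 + y - n$)
$h{\left(k,P \right)} = 1 + \frac{433}{k}$ ($h{\left(k,P \right)} = \frac{433}{k} + 1 = 1 + \frac{433}{k}$)
$h{\left(-985,E{\left(10,-6 \right)} \right)} - S{\left(a \right)} = \frac{433 - 985}{-985} - -2114 = \left(- \frac{1}{985}\right) \left(-552\right) + 2114 = \frac{552}{985} + 2114 = \frac{2082842}{985}$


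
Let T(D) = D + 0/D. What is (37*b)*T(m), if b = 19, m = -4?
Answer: -2812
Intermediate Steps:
T(D) = D (T(D) = D + 0 = D)
(37*b)*T(m) = (37*19)*(-4) = 703*(-4) = -2812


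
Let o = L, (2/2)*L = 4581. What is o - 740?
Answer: 3841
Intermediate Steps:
L = 4581
o = 4581
o - 740 = 4581 - 740 = 3841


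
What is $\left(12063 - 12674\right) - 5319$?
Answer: $-5930$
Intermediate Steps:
$\left(12063 - 12674\right) - 5319 = -611 - 5319 = -5930$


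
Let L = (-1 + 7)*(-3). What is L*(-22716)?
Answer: 408888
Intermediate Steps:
L = -18 (L = 6*(-3) = -18)
L*(-22716) = -18*(-22716) = 408888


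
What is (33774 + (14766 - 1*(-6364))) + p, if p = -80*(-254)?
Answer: 75224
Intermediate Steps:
p = 20320
(33774 + (14766 - 1*(-6364))) + p = (33774 + (14766 - 1*(-6364))) + 20320 = (33774 + (14766 + 6364)) + 20320 = (33774 + 21130) + 20320 = 54904 + 20320 = 75224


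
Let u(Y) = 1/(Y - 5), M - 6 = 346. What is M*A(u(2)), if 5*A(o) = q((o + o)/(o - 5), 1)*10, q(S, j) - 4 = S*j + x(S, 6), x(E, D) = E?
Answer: 2992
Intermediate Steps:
M = 352 (M = 6 + 346 = 352)
q(S, j) = 4 + S + S*j (q(S, j) = 4 + (S*j + S) = 4 + (S + S*j) = 4 + S + S*j)
u(Y) = 1/(-5 + Y)
A(o) = 8 + 8*o/(-5 + o) (A(o) = ((4 + (o + o)/(o - 5) + ((o + o)/(o - 5))*1)*10)/5 = ((4 + (2*o)/(-5 + o) + ((2*o)/(-5 + o))*1)*10)/5 = ((4 + 2*o/(-5 + o) + (2*o/(-5 + o))*1)*10)/5 = ((4 + 2*o/(-5 + o) + 2*o/(-5 + o))*10)/5 = ((4 + 4*o/(-5 + o))*10)/5 = (40 + 40*o/(-5 + o))/5 = 8 + 8*o/(-5 + o))
M*A(u(2)) = 352*(8*(-5 + 2/(-5 + 2))/(-5 + 1/(-5 + 2))) = 352*(8*(-5 + 2/(-3))/(-5 + 1/(-3))) = 352*(8*(-5 + 2*(-⅓))/(-5 - ⅓)) = 352*(8*(-5 - ⅔)/(-16/3)) = 352*(8*(-3/16)*(-17/3)) = 352*(17/2) = 2992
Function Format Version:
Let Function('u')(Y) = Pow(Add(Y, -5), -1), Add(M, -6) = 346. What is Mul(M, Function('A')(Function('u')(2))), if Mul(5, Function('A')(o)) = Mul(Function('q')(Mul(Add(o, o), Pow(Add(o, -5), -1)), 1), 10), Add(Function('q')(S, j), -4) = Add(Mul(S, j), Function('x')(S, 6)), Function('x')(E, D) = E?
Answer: 2992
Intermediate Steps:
M = 352 (M = Add(6, 346) = 352)
Function('q')(S, j) = Add(4, S, Mul(S, j)) (Function('q')(S, j) = Add(4, Add(Mul(S, j), S)) = Add(4, Add(S, Mul(S, j))) = Add(4, S, Mul(S, j)))
Function('u')(Y) = Pow(Add(-5, Y), -1)
Function('A')(o) = Add(8, Mul(8, o, Pow(Add(-5, o), -1))) (Function('A')(o) = Mul(Rational(1, 5), Mul(Add(4, Mul(Add(o, o), Pow(Add(o, -5), -1)), Mul(Mul(Add(o, o), Pow(Add(o, -5), -1)), 1)), 10)) = Mul(Rational(1, 5), Mul(Add(4, Mul(Mul(2, o), Pow(Add(-5, o), -1)), Mul(Mul(Mul(2, o), Pow(Add(-5, o), -1)), 1)), 10)) = Mul(Rational(1, 5), Mul(Add(4, Mul(2, o, Pow(Add(-5, o), -1)), Mul(Mul(2, o, Pow(Add(-5, o), -1)), 1)), 10)) = Mul(Rational(1, 5), Mul(Add(4, Mul(2, o, Pow(Add(-5, o), -1)), Mul(2, o, Pow(Add(-5, o), -1))), 10)) = Mul(Rational(1, 5), Mul(Add(4, Mul(4, o, Pow(Add(-5, o), -1))), 10)) = Mul(Rational(1, 5), Add(40, Mul(40, o, Pow(Add(-5, o), -1)))) = Add(8, Mul(8, o, Pow(Add(-5, o), -1))))
Mul(M, Function('A')(Function('u')(2))) = Mul(352, Mul(8, Pow(Add(-5, Pow(Add(-5, 2), -1)), -1), Add(-5, Mul(2, Pow(Add(-5, 2), -1))))) = Mul(352, Mul(8, Pow(Add(-5, Pow(-3, -1)), -1), Add(-5, Mul(2, Pow(-3, -1))))) = Mul(352, Mul(8, Pow(Add(-5, Rational(-1, 3)), -1), Add(-5, Mul(2, Rational(-1, 3))))) = Mul(352, Mul(8, Pow(Rational(-16, 3), -1), Add(-5, Rational(-2, 3)))) = Mul(352, Mul(8, Rational(-3, 16), Rational(-17, 3))) = Mul(352, Rational(17, 2)) = 2992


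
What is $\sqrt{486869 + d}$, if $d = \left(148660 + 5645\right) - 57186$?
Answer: $2 \sqrt{145997} \approx 764.19$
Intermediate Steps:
$d = 97119$ ($d = 154305 - 57186 = 97119$)
$\sqrt{486869 + d} = \sqrt{486869 + 97119} = \sqrt{583988} = 2 \sqrt{145997}$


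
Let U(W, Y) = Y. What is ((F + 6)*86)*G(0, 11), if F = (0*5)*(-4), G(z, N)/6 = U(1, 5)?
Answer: 15480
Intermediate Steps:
G(z, N) = 30 (G(z, N) = 6*5 = 30)
F = 0 (F = 0*(-4) = 0)
((F + 6)*86)*G(0, 11) = ((0 + 6)*86)*30 = (6*86)*30 = 516*30 = 15480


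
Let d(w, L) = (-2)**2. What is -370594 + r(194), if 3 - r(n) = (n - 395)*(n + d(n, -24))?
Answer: -330793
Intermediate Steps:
d(w, L) = 4
r(n) = 3 - (-395 + n)*(4 + n) (r(n) = 3 - (n - 395)*(n + 4) = 3 - (-395 + n)*(4 + n))
-370594 + r(194) = -370594 + (1583 - 1*194**2 + 391*194) = -370594 + (1583 - 1*37636 + 75854) = -370594 + (1583 - 37636 + 75854) = -370594 + 39801 = -330793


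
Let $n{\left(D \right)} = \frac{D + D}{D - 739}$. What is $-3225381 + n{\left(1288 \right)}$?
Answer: $- \frac{1770731593}{549} \approx -3.2254 \cdot 10^{6}$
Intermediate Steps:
$n{\left(D \right)} = \frac{2 D}{-739 + D}$
$-3225381 + n{\left(1288 \right)} = -3225381 + 2 \cdot 1288 \frac{1}{-739 + 1288} = -3225381 + 2 \cdot 1288 \cdot \frac{1}{549} = -3225381 + \frac{2576}{549} = - \frac{1770731593}{549}$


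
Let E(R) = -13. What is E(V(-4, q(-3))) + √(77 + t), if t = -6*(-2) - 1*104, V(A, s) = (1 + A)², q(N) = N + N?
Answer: -13 + I*√15 ≈ -13.0 + 3.873*I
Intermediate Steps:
q(N) = 2*N
t = -92 (t = 12 - 104 = -92)
E(V(-4, q(-3))) + √(77 + t) = -13 + √(77 - 92) = -13 + √(-15) = -13 + I*√15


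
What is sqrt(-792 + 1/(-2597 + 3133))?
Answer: I*sqrt(56884474)/268 ≈ 28.142*I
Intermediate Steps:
sqrt(-792 + 1/(-2597 + 3133)) = sqrt(-792 + 1/536) = sqrt(-424511/536) = I*sqrt(56884474)/268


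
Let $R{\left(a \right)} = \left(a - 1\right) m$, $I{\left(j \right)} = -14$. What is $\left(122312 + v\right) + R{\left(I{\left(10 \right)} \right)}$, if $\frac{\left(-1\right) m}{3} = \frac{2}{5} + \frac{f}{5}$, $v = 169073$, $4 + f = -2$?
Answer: $291349$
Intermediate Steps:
$f = -6$ ($f = -4 - 2 = -6$)
$m = \frac{12}{5}$ ($m = - 3 \left(\frac{2}{5} - \frac{6}{5}\right) = \left(-3\right) \left(- \frac{4}{5}\right) = \frac{12}{5} \approx 2.4$)
$R{\left(a \right)} = - \frac{12}{5} + \frac{12 a}{5}$ ($R{\left(a \right)} = \left(a - 1\right) \frac{12}{5} = \left(-1 + a\right) \frac{12}{5} = - \frac{12}{5} + \frac{12 a}{5}$)
$\left(122312 + v\right) + R{\left(I{\left(10 \right)} \right)} = \left(122312 + 169073\right) + \left(- \frac{12}{5} + \frac{12}{5} \left(-14\right)\right) = 291385 - 36 = 291349$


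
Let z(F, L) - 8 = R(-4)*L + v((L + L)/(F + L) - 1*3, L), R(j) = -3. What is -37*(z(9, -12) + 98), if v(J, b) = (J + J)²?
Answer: -8954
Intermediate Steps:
v(J, b) = 4*J² (v(J, b) = (2*J)² = 4*J²)
z(F, L) = 8 - 3*L + 4*(-3 + 2*L/(F + L))² (z(F, L) = 8 + (-3*L + 4*((L + L)/(F + L) - 1*3)²) = 8 + (-3*L + 4*((2*L)/(F + L) - 3)²) = 8 + (-3*L + 4*(2*L/(F + L) - 3)²) = 8 + (-3*L + 4*(-3 + 2*L/(F + L))²) = 8 - 3*L + 4*(-3 + 2*L/(F + L))²)
-37*(z(9, -12) + 98) = -37*((8 - 3*(-12) + 4*(-12 + 3*9)²/(9 - 12)²) + 98) = -37*((8 + 36 + 4*(-12 + 27)²/(-3)²) + 98) = -37*((8 + 36 + 4*(⅑)*15²) + 98) = -37*((8 + 36 + 4*(⅑)*225) + 98) = -37*((8 + 36 + 100) + 98) = -37*(144 + 98) = -37*242 = -8954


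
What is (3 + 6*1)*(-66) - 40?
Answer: -634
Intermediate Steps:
(3 + 6*1)*(-66) - 40 = (3 + 6)*(-66) - 40 = 9*(-66) - 40 = -594 - 40 = -634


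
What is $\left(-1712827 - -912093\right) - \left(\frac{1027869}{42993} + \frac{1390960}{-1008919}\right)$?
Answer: $- \frac{11577993068757503}{14458818189} \approx -8.0076 \cdot 10^{5}$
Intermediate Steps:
$\left(-1712827 - -912093\right) - \left(\frac{1027869}{42993} + \frac{1390960}{-1008919}\right) = \left(-1712827 + 912093\right) - \left(1027869 \cdot \frac{1}{42993} + 1390960 \left(- \frac{1}{1008919}\right)\right) = -800734 - \left(\frac{342623}{14331} - \frac{1390960}{1008919}\right) = -800734 - \frac{325745006777}{14458818189} = - \frac{11577993068757503}{14458818189}$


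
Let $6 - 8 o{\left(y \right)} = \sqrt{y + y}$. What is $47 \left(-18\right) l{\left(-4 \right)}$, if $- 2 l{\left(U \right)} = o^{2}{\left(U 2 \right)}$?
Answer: $\frac{2115}{16} - \frac{1269 i}{4} \approx 132.19 - 317.25 i$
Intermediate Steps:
$o{\left(y \right)} = \frac{3}{4} - \frac{\sqrt{2} \sqrt{y}}{8}$ ($o{\left(y \right)} = \frac{3}{4} - \frac{\sqrt{y + y}}{8} = \frac{3}{4} - \frac{\sqrt{2 y}}{8} = \frac{3}{4} - \frac{\sqrt{2} \sqrt{y}}{8}$)
$l{\left(U \right)} = - \frac{\left(\frac{3}{4} - \frac{\sqrt{U}}{4}\right)^{2}}{2}$ ($l{\left(U \right)} = - \frac{\left(\frac{3}{4} - \frac{\sqrt{2} \sqrt{U 2}}{8}\right)^{2}}{2} = - \frac{\left(\frac{3}{4} - \frac{\sqrt{2} \sqrt{2 U}}{8}\right)^{2}}{2} = - \frac{\left(\frac{3}{4} - \frac{\sqrt{2} \sqrt{2} \sqrt{U}}{8}\right)^{2}}{2} = - \frac{\left(\frac{3}{4} - \frac{\sqrt{U}}{4}\right)^{2}}{2}$)
$47 \left(-18\right) l{\left(-4 \right)} = 47 \left(-18\right) \left(- \frac{\left(-3 + \sqrt{-4}\right)^{2}}{32}\right) = - 846 \left(- \frac{\left(-3 + 2 i\right)^{2}}{32}\right) = \frac{423 \left(-3 + 2 i\right)^{2}}{16}$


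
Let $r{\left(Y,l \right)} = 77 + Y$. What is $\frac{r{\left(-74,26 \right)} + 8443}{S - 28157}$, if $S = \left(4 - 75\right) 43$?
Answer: $- \frac{4223}{15605} \approx -0.27062$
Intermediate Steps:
$S = -3053$ ($S = \left(-71\right) 43 = -3053$)
$\frac{r{\left(-74,26 \right)} + 8443}{S - 28157} = \frac{\left(77 - 74\right) + 8443}{-3053 - 28157} = \frac{3 + 8443}{-3053 - 28157} = \frac{8446}{-3053 - 28157} = \frac{8446}{-31210} = 8446 \left(- \frac{1}{31210}\right) = - \frac{4223}{15605}$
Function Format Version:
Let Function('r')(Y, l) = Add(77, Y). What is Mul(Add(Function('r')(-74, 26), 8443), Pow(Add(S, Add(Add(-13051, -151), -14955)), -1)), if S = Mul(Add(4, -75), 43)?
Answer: Rational(-4223, 15605) ≈ -0.27062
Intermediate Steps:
S = -3053 (S = Mul(-71, 43) = -3053)
Mul(Add(Function('r')(-74, 26), 8443), Pow(Add(S, Add(Add(-13051, -151), -14955)), -1)) = Mul(Add(Add(77, -74), 8443), Pow(Add(-3053, Add(Add(-13051, -151), -14955)), -1)) = Mul(Add(3, 8443), Pow(Add(-3053, Add(-13202, -14955)), -1)) = Mul(8446, Pow(Add(-3053, -28157), -1)) = Mul(8446, Pow(-31210, -1)) = Mul(8446, Rational(-1, 31210)) = Rational(-4223, 15605)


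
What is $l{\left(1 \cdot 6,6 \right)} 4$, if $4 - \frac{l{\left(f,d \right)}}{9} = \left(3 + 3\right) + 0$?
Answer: $-72$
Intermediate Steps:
$l{\left(f,d \right)} = -18$ ($l{\left(f,d \right)} = 36 - 9 \left(\left(3 + 3\right) + 0\right) = 36 - 9 \left(6 + 0\right) = 36 - 54 = -18$)
$l{\left(1 \cdot 6,6 \right)} 4 = \left(-18\right) 4 = -72$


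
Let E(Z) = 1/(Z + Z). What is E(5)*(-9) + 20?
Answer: 191/10 ≈ 19.100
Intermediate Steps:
E(Z) = 1/(2*Z)
E(5)*(-9) + 20 = ((½)/5)*(-9) + 20 = ((½)*(⅕))*(-9) + 20 = (⅒)*(-9) + 20 = -9/10 + 20 = 191/10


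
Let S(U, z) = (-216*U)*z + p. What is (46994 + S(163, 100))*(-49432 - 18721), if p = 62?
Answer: 236746074832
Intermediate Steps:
S(U, z) = 62 - 216*U*z (S(U, z) = (-216*U)*z + 62 = -216*U*z + 62 = 62 - 216*U*z)
(46994 + S(163, 100))*(-49432 - 18721) = (46994 + (62 - 216*163*100))*(-49432 - 18721) = (46994 + (62 - 3520800))*(-68153) = (46994 - 3520738)*(-68153) = -3473744*(-68153) = 236746074832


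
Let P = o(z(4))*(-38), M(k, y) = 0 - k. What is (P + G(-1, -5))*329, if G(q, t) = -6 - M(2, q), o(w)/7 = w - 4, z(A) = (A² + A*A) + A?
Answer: -2801764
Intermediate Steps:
M(k, y) = -k
z(A) = A + 2*A² (z(A) = (A² + A²) + A = 2*A² + A = A + 2*A²)
o(w) = -28 + 7*w (o(w) = 7*(w - 4) = 7*(-4 + w) = -28 + 7*w)
G(q, t) = -4 (G(q, t) = -6 - (-1)*2 = -6 - 1*(-2) = -6 + 2 = -4)
P = -8512 (P = (-28 + 7*(4*(1 + 2*4)))*(-38) = (-28 + 7*(4*(1 + 8)))*(-38) = (-28 + 7*(4*9))*(-38) = (-28 + 7*36)*(-38) = (-28 + 252)*(-38) = 224*(-38) = -8512)
(P + G(-1, -5))*329 = (-8512 - 4)*329 = -8516*329 = -2801764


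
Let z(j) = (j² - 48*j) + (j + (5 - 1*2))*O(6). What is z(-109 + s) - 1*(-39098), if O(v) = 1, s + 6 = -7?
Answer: 59719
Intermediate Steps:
s = -13 (s = -6 - 7 = -13)
z(j) = 3 + j² - 47*j (z(j) = (j² - 48*j) + (j + (5 - 1*2))*1 = (j² - 48*j) + (j + (5 - 2))*1 = (j² - 48*j) + (j + 3)*1 = (j² - 48*j) + (3 + j)*1 = (j² - 48*j) + (3 + j) = 3 + j² - 47*j)
z(-109 + s) - 1*(-39098) = (3 + (-109 - 13)² - 47*(-109 - 13)) - 1*(-39098) = (3 + (-122)² - 47*(-122)) + 39098 = (3 + 14884 + 5734) + 39098 = 20621 + 39098 = 59719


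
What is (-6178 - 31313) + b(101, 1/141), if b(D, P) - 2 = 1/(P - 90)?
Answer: -475698062/12689 ≈ -37489.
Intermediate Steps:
b(D, P) = 2 + 1/(-90 + P) (b(D, P) = 2 + 1/(P - 90) = 2 + 1/(-90 + P))
(-6178 - 31313) + b(101, 1/141) = (-6178 - 31313) + (-179 + 2/141)/(-90 + 1/141) = -37491 + (-179 + 2*(1/141))/(-90 + 1/141) = -37491 + (-179 + 2/141)/(-12689/141) = -37491 - 141/12689*(-25237/141) = -37491 + 25237/12689 = -475698062/12689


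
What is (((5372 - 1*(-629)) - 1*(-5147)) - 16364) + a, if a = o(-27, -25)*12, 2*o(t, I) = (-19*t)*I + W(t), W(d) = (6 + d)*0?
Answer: -82166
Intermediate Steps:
W(d) = 0
o(t, I) = -19*I*t/2 (o(t, I) = ((-19*t)*I + 0)/2 = (-19*I*t + 0)/2 = (-19*I*t)/2 = -19*I*t/2)
a = -76950 (a = -19/2*(-25)*(-27)*12 = -12825/2*12 = -76950)
(((5372 - 1*(-629)) - 1*(-5147)) - 16364) + a = (((5372 - 1*(-629)) - 1*(-5147)) - 16364) - 76950 = (((5372 + 629) + 5147) - 16364) - 76950 = ((6001 + 5147) - 16364) - 76950 = (11148 - 16364) - 76950 = -5216 - 76950 = -82166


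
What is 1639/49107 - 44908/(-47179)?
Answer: 2282623537/2316819153 ≈ 0.98524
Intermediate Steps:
1639/49107 - 44908/(-47179) = 1639*(1/49107) - 44908*(-1/47179) = 1639/49107 + 44908/47179 = 2282623537/2316819153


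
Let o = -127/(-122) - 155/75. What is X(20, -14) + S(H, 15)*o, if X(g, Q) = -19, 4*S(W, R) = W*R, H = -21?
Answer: 30145/488 ≈ 61.773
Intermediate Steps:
S(W, R) = R*W/4 (S(W, R) = (W*R)/4 = (R*W)/4 = R*W/4)
o = -1877/1830 (o = -127*(-1/122) - 155*1/75 = 127/122 - 31/15 = -1877/1830 ≈ -1.0257)
X(20, -14) + S(H, 15)*o = -19 + ((1/4)*15*(-21))*(-1877/1830) = -19 - 315/4*(-1877/1830) = -19 + 39417/488 = 30145/488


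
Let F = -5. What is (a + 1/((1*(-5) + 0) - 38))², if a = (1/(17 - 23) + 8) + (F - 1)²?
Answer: 127757809/66564 ≈ 1919.3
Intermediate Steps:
a = 263/6 (a = (1/(17 - 23) + 8) + (-5 - 1)² = (1/(-6) + 8) + (-6)² = (-⅙ + 8) + 36 = 47/6 + 36 = 263/6 ≈ 43.833)
(a + 1/((1*(-5) + 0) - 38))² = (263/6 + 1/((1*(-5) + 0) - 38))² = (263/6 + 1/((-5 + 0) - 38))² = (263/6 + 1/(-5 - 38))² = (263/6 + 1/(-43))² = (263/6 - 1/43)² = (11303/258)² = 127757809/66564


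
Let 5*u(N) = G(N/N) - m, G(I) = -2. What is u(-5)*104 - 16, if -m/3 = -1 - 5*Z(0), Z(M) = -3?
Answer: 816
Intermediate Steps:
m = -42 (m = -3*(-1 - 5*(-3)) = -3*(-1 + 15) = -3*14 = -42)
u(N) = 8 (u(N) = (-2 - 1*(-42))/5 = (-2 + 42)/5 = (1/5)*40 = 8)
u(-5)*104 - 16 = 8*104 - 16 = 832 - 16 = 816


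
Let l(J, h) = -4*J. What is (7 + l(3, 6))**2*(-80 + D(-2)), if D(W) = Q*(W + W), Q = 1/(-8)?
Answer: -3975/2 ≈ -1987.5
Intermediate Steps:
Q = -1/8 ≈ -0.12500
D(W) = -W/4 (D(W) = -(W + W)/8 = -W/4)
(7 + l(3, 6))**2*(-80 + D(-2)) = (7 - 4*3)**2*(-80 - 1/4*(-2)) = (7 - 12)**2*(-80 + 1/2) = (-5)**2*(-159/2) = 25*(-159/2) = -3975/2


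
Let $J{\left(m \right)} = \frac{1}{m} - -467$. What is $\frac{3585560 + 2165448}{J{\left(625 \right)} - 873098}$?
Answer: $- \frac{1797190000}{272697187} \approx -6.5904$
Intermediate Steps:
$J{\left(m \right)} = 467 + \frac{1}{m}$ ($J{\left(m \right)} = \frac{1}{m} + 467 = 467 + \frac{1}{m}$)
$\frac{3585560 + 2165448}{J{\left(625 \right)} - 873098} = \frac{3585560 + 2165448}{\left(467 + \frac{1}{625}\right) - 873098} = \frac{5751008}{\left(467 + \frac{1}{625}\right) - 873098} = \frac{5751008}{\frac{291876}{625} - 873098} = \frac{5751008}{- \frac{545394374}{625}} = 5751008 \left(- \frac{625}{545394374}\right) = - \frac{1797190000}{272697187}$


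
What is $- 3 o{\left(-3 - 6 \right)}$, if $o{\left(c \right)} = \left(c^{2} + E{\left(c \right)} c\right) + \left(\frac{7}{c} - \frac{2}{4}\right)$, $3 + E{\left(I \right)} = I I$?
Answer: $\frac{11201}{6} \approx 1866.8$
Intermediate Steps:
$E{\left(I \right)} = -3 + I^{2}$ ($E{\left(I \right)} = -3 + I I = -3 + I^{2}$)
$o{\left(c \right)} = - \frac{1}{2} + c^{2} + \frac{7}{c} + c \left(-3 + c^{2}\right)$ ($o{\left(c \right)} = \left(c^{2} + \left(-3 + c^{2}\right) c\right) + \left(\frac{7}{c} - \frac{2}{4}\right) = \left(c^{2} + c \left(-3 + c^{2}\right)\right) + \left(\frac{7}{c} - \frac{1}{2}\right) = \left(c^{2} + c \left(-3 + c^{2}\right)\right) - \left(\frac{1}{2} - \frac{7}{c}\right) = - \frac{1}{2} + c^{2} + \frac{7}{c} + c \left(-3 + c^{2}\right)$)
$- 3 o{\left(-3 - 6 \right)} = - 3 \left(- \frac{1}{2} + \left(-3 - 6\right)^{2} + \left(-3 - 6\right)^{3} - 3 \left(-3 - 6\right) + \frac{7}{-3 - 6}\right) = - 3 \left(- \frac{1}{2} + \left(-9\right)^{2} + \left(-9\right)^{3} - -27 + \frac{7}{-9}\right) = - 3 \left(- \frac{1}{2} + 81 - 729 + 27 + 7 \left(- \frac{1}{9}\right)\right) = - 3 \left(- \frac{1}{2} + 81 - 729 + 27 - \frac{7}{9}\right) = \left(-3\right) \left(- \frac{11201}{18}\right) = \frac{11201}{6}$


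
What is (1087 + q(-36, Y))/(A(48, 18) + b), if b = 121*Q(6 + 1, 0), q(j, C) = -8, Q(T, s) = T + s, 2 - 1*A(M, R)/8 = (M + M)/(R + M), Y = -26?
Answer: 11869/9365 ≈ 1.2674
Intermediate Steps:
A(M, R) = 16 - 16*M/(M + R) (A(M, R) = 16 - 8*(M + M)/(R + M) = 16 - 8*2*M/(M + R) = 16 - 16*M/(M + R))
b = 847 (b = 121*((6 + 1) + 0) = 121*(7 + 0) = 121*7 = 847)
(1087 + q(-36, Y))/(A(48, 18) + b) = (1087 - 8)/(16*18/(48 + 18) + 847) = 1079/(16*18/66 + 847) = 1079/(16*18*(1/66) + 847) = 1079/(48/11 + 847) = 1079/(9365/11) = 1079*(11/9365) = 11869/9365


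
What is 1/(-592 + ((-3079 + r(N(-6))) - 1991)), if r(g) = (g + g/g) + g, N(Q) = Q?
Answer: -1/5673 ≈ -0.00017627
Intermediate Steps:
r(g) = 1 + 2*g (r(g) = (g + 1) + g = (1 + g) + g = 1 + 2*g)
1/(-592 + ((-3079 + r(N(-6))) - 1991)) = 1/(-592 + ((-3079 + (1 + 2*(-6))) - 1991)) = 1/(-592 + ((-3079 + (1 - 12)) - 1991)) = 1/(-592 + ((-3079 - 11) - 1991)) = 1/(-592 + (-3090 - 1991)) = 1/(-592 - 5081) = 1/(-5673) = -1/5673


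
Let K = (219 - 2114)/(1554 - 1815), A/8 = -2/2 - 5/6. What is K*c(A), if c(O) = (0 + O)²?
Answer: 3668720/2349 ≈ 1561.8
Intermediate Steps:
A = -44/3 (A = 8*(-2/2 - 5/6) = 8*(-2*½ - 5*⅙) = 8*(-1 - ⅚) = 8*(-11/6) = -44/3 ≈ -14.667)
c(O) = O²
K = 1895/261 (K = -1895/(-261) = -1895*(-1/261) = 1895/261 ≈ 7.2605)
K*c(A) = 1895*(-44/3)²/261 = (1895/261)*(1936/9) = 3668720/2349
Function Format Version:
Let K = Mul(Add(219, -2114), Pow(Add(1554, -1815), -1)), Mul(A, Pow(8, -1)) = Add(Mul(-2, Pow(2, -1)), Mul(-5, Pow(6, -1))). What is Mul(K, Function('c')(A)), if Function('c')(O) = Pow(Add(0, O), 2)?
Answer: Rational(3668720, 2349) ≈ 1561.8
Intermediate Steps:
A = Rational(-44, 3) (A = Mul(8, Add(Mul(-2, Pow(2, -1)), Mul(-5, Pow(6, -1)))) = Mul(8, Add(Mul(-2, Rational(1, 2)), Mul(-5, Rational(1, 6)))) = Mul(8, Add(-1, Rational(-5, 6))) = Mul(8, Rational(-11, 6)) = Rational(-44, 3) ≈ -14.667)
Function('c')(O) = Pow(O, 2)
K = Rational(1895, 261) (K = Mul(-1895, Pow(-261, -1)) = Mul(-1895, Rational(-1, 261)) = Rational(1895, 261) ≈ 7.2605)
Mul(K, Function('c')(A)) = Mul(Rational(1895, 261), Pow(Rational(-44, 3), 2)) = Mul(Rational(1895, 261), Rational(1936, 9)) = Rational(3668720, 2349)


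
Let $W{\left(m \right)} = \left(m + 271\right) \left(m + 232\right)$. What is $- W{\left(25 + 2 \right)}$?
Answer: $-77182$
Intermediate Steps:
$W{\left(m \right)} = \left(232 + m\right) \left(271 + m\right)$ ($W{\left(m \right)} = \left(271 + m\right) \left(232 + m\right) = \left(232 + m\right) \left(271 + m\right)$)
$- W{\left(25 + 2 \right)} = - (62872 + \left(25 + 2\right)^{2} + 503 \left(25 + 2\right)) = - (62872 + 27^{2} + 503 \cdot 27) = - (62872 + 729 + 13581) = \left(-1\right) 77182 = -77182$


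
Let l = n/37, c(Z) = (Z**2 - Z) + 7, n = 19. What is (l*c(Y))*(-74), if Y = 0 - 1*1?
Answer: -342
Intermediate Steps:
Y = -1 (Y = 0 - 1 = -1)
c(Z) = 7 + Z**2 - Z
l = 19/37 ≈ 0.51351
(l*c(Y))*(-74) = (19*(7 + (-1)**2 - 1*(-1))/37)*(-74) = (19*(7 + 1 + 1)/37)*(-74) = ((19/37)*9)*(-74) = (171/37)*(-74) = -342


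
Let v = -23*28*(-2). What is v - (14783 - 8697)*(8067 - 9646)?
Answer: 9611082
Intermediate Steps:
v = 1288 (v = -644*(-2) = 1288)
v - (14783 - 8697)*(8067 - 9646) = 1288 - (14783 - 8697)*(8067 - 9646) = 1288 - 6086*(-1579) = 1288 - 1*(-9609794) = 1288 + 9609794 = 9611082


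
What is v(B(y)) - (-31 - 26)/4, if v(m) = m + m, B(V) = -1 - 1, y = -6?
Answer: 41/4 ≈ 10.250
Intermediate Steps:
B(V) = -2
v(m) = 2*m
v(B(y)) - (-31 - 26)/4 = 2*(-2) - (-31 - 26)/4 = -4 - (-57)/4 = -4 - 1*(-57/4) = -4 + 57/4 = 41/4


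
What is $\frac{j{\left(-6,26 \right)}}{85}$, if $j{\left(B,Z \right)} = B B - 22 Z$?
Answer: $- \frac{536}{85} \approx -6.3059$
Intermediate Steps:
$j{\left(B,Z \right)} = B^{2} - 22 Z$
$\frac{j{\left(-6,26 \right)}}{85} = \frac{\left(-6\right)^{2} - 572}{85} = \left(36 - 572\right) \frac{1}{85} = \left(-536\right) \frac{1}{85} = - \frac{536}{85}$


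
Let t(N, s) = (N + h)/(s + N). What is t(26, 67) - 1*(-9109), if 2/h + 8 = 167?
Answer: 134698919/14787 ≈ 9109.3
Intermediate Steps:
h = 2/159 (h = 2/(-8 + 167) = 2/159 ≈ 0.012579)
t(N, s) = (2/159 + N)/(N + s) (t(N, s) = (N + 2/159)/(s + N) = (2/159 + N)/(N + s))
t(26, 67) - 1*(-9109) = (2/159 + 26)/(26 + 67) - 1*(-9109) = (4136/159)/93 + 9109 = (1/93)*(4136/159) + 9109 = 4136/14787 + 9109 = 134698919/14787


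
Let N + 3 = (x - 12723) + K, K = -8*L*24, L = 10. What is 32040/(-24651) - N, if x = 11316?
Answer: 9117310/2739 ≈ 3328.7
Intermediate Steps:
K = -1920 (K = -8*10*24 = -80*24 = -1920)
N = -3330 (N = -3 + ((11316 - 12723) - 1920) = -3 + (-1407 - 1920) = -3 - 3327 = -3330)
32040/(-24651) - N = 32040/(-24651) - 1*(-3330) = 32040*(-1/24651) + 3330 = -3560/2739 + 3330 = 9117310/2739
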